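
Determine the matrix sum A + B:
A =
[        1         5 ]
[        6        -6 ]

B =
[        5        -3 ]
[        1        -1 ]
A + B =
[        6         2 ]
[        7        -7 ]

Matrix addition is elementwise: (A+B)[i][j] = A[i][j] + B[i][j].
  (A+B)[0][0] = (1) + (5) = 6
  (A+B)[0][1] = (5) + (-3) = 2
  (A+B)[1][0] = (6) + (1) = 7
  (A+B)[1][1] = (-6) + (-1) = -7
A + B =
[        6         2 ]
[        7        -7 ]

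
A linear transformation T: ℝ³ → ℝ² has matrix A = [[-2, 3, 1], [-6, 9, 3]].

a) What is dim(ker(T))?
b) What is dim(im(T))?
dim(ker) = 2, dim(im) = 1

Observe that row 2 = 3 × row 1 (so the rows are linearly dependent).
Thus rank(A) = 1 (only one linearly independent row).
dim(im(T)) = rank(A) = 1.
By the rank-nullity theorem applied to T: ℝ³ → ℝ², rank(A) + nullity(A) = 3 (the domain dimension), so dim(ker(T)) = 3 - 1 = 2.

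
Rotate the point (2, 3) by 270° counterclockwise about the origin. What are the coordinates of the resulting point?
(3, -2)

Rotation matrix R(θ) = [[cos θ, -sin θ], [sin θ, cos θ]]; for θ = 270°:
R = [[0, 1], [-1, 0]]
Result: R × [2, 3]ᵀ = [0·2 + (1)·3, -1·2 + (0)·3]ᵀ = (3, -2)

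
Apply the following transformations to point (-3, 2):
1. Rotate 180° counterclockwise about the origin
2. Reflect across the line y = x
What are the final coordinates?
(-2, 3)

Step 1: Rotate 180° → (3, -2)
Step 2: Reflect across the line y = x → (-2, 3)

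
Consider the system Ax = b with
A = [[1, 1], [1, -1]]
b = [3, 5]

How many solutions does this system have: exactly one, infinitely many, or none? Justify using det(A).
Exactly one solution

Compute det(A) = (1)*(-1) - (1)*(1) = -2.
Because det(A) ≠ 0, A is invertible and Ax = b has a unique solution for every b (here x = A⁻¹ b).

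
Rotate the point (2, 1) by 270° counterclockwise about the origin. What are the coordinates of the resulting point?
(1, -2)

Rotation matrix R(θ) = [[cos θ, -sin θ], [sin θ, cos θ]]; for θ = 270°:
R = [[0, 1], [-1, 0]]
Result: R × [2, 1]ᵀ = [0·2 + (1)·1, -1·2 + (0)·1]ᵀ = (1, -2)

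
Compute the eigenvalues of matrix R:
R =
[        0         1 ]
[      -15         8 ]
λ = 3, 5

Solve det(R - λI) = 0. For a 2×2 matrix the characteristic equation is λ² - (trace)λ + det = 0.
trace(R) = a + d = 0 + 8 = 8.
det(R) = a*d - b*c = (0)*(8) - (1)*(-15) = 0 + 15 = 15.
Characteristic equation: λ² - (8)λ + (15) = 0.
Discriminant = (8)² - 4*(15) = 64 - 60 = 4.
λ = (8 ± √4) / 2 = (8 ± 2) / 2 = 3, 5.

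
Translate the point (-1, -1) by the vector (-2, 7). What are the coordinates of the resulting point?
(-3, 6)

Translation by (-2, 7):
x' = -1 + -2 = -3
y' = -1 + 7 = 6
Homogeneous matrix: [[1, 0, -2], [0, 1, 7], [0, 0, 1]]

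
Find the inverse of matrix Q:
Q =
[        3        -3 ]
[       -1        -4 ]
det(Q) = -15
Q⁻¹ =
[     4/15      -1/5 ]
[    -1/15      -1/5 ]

For a 2×2 matrix Q = [[a, b], [c, d]] with det(Q) ≠ 0, Q⁻¹ = (1/det(Q)) * [[d, -b], [-c, a]].
det(Q) = (3)*(-4) - (-3)*(-1) = -12 - 3 = -15.
Q⁻¹ = (1/-15) * [[-4, 3], [1, 3]].
Dividing each entry by -15 and reducing:
Q⁻¹ =
[     4/15      -1/5 ]
[    -1/15      -1/5 ]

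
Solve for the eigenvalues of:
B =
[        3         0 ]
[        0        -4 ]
λ = -4, 3

Solve det(B - λI) = 0. For a 2×2 matrix the characteristic equation is λ² - (trace)λ + det = 0.
trace(B) = a + d = 3 - 4 = -1.
det(B) = a*d - b*c = (3)*(-4) - (0)*(0) = -12 - 0 = -12.
Characteristic equation: λ² - (-1)λ + (-12) = 0.
Discriminant = (-1)² - 4*(-12) = 1 + 48 = 49.
λ = (-1 ± √49) / 2 = (-1 ± 7) / 2 = -4, 3.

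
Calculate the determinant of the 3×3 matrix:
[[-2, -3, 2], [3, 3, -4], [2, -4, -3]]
11

Expansion along first row:
det = -2·det([[3,-4],[-4,-3]]) - -3·det([[3,-4],[2,-3]]) + 2·det([[3,3],[2,-4]])
    = -2·(3·-3 - -4·-4) - -3·(3·-3 - -4·2) + 2·(3·-4 - 3·2)
    = -2·-25 - -3·-1 + 2·-18
    = 50 + -3 + -36 = 11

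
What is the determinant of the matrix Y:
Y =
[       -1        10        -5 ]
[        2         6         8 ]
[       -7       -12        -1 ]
det(Y) = -720

Expand along row 0 (cofactor expansion): det(Y) = a*(e*i - f*h) - b*(d*i - f*g) + c*(d*h - e*g), where the 3×3 is [[a, b, c], [d, e, f], [g, h, i]].
Minor M_00 = (6)*(-1) - (8)*(-12) = -6 + 96 = 90.
Minor M_01 = (2)*(-1) - (8)*(-7) = -2 + 56 = 54.
Minor M_02 = (2)*(-12) - (6)*(-7) = -24 + 42 = 18.
det(Y) = (-1)*(90) - (10)*(54) + (-5)*(18) = -90 - 540 - 90 = -720.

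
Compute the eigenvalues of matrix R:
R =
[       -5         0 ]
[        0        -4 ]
λ = -5, -4

Solve det(R - λI) = 0. For a 2×2 matrix the characteristic equation is λ² - (trace)λ + det = 0.
trace(R) = a + d = -5 - 4 = -9.
det(R) = a*d - b*c = (-5)*(-4) - (0)*(0) = 20 - 0 = 20.
Characteristic equation: λ² - (-9)λ + (20) = 0.
Discriminant = (-9)² - 4*(20) = 81 - 80 = 1.
λ = (-9 ± √1) / 2 = (-9 ± 1) / 2 = -5, -4.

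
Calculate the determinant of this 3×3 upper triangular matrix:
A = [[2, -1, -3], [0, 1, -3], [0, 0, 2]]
4

The determinant of a triangular matrix is the product of its diagonal entries (the off-diagonal entries above the diagonal do not affect it).
det(A) = (2) * (1) * (2) = 4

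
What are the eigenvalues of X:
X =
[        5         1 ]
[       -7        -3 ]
λ = -2, 4

Solve det(X - λI) = 0. For a 2×2 matrix the characteristic equation is λ² - (trace)λ + det = 0.
trace(X) = a + d = 5 - 3 = 2.
det(X) = a*d - b*c = (5)*(-3) - (1)*(-7) = -15 + 7 = -8.
Characteristic equation: λ² - (2)λ + (-8) = 0.
Discriminant = (2)² - 4*(-8) = 4 + 32 = 36.
λ = (2 ± √36) / 2 = (2 ± 6) / 2 = -2, 4.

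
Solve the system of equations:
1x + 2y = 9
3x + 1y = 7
x = 1, y = 4

Use elimination (row reduction):
Equation 1: 1x + 2y = 9.
Equation 2: 3x + 1y = 7.
Multiply Eq1 by 3 and Eq2 by 1: 3x + 6y = 27;  3x + 1y = 7.
Subtract: (-5)y = -20, so y = 4.
Back-substitute into Eq1: 1x + 2*(4) = 9, so x = 1.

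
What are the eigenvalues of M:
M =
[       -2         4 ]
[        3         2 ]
λ = -4, 4

Solve det(M - λI) = 0. For a 2×2 matrix the characteristic equation is λ² - (trace)λ + det = 0.
trace(M) = a + d = -2 + 2 = 0.
det(M) = a*d - b*c = (-2)*(2) - (4)*(3) = -4 - 12 = -16.
Characteristic equation: λ² - (0)λ + (-16) = 0.
Discriminant = (0)² - 4*(-16) = 0 + 64 = 64.
λ = (0 ± √64) / 2 = (0 ± 8) / 2 = -4, 4.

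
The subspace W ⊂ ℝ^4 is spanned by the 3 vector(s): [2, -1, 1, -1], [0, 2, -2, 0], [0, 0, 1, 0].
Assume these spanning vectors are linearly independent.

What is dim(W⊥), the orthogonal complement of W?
dim(W⊥) = 1

For any subspace W of ℝ^n, dim(W) + dim(W⊥) = n (the whole-space dimension).
Here the given 3 vectors are linearly independent, so dim(W) = 3.
Thus dim(W⊥) = n - dim(W) = 4 - 3 = 1.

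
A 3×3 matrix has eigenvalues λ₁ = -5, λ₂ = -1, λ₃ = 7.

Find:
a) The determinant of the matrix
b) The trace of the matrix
det = 35, trace = 1

Two standard eigenvalue identities:
- det(A) equals the product of the eigenvalues (counted with multiplicity).
- trace(A) equals the sum of the eigenvalues.
det(A) = (-5)*(-1)*(7) = 35.
trace(A) = -5 - 1 + 7 = 1.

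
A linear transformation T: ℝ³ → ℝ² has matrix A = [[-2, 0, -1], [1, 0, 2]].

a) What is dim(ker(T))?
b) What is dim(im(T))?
dim(ker) = 1, dim(im) = 2

The two rows are not scalar multiples of one another (no single k satisfies row 2 = k × row 1), so they are linearly independent.
Thus rank(A) = 2.
dim(im(T)) = rank(A) = 2.
By the rank-nullity theorem applied to T: ℝ³ → ℝ², rank(A) + nullity(A) = 3 (the domain dimension), so dim(ker(T)) = 3 - 2 = 1.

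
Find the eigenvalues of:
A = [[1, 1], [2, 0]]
λ = -1, 2

Solve det(A - λI) = 0. For a 2×2 matrix this is λ² - (trace)λ + det = 0.
trace(A) = 1 + 0 = 1.
det(A) = (1)*(0) - (1)*(2) = 0 - 2 = -2.
Characteristic equation: λ² - (1)λ + (-2) = 0.
Discriminant: (1)² - 4*(-2) = 1 + 8 = 9.
Roots: λ = (1 ± √9) / 2 = -1, 2.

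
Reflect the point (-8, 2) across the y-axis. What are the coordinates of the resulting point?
(8, 2)

Reflection across y-axis: (-8, 2) → (8, 2)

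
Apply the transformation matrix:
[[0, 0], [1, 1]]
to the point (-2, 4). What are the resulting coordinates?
(0, 2)

Matrix multiplication:
[[0, 0], [1, 1]] × [-2, 4]ᵀ
= [0×-2 + 0×4, 1×-2 + 1×4]ᵀ
= [0.0000, 2.0000]ᵀ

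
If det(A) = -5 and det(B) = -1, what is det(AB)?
5

Use the multiplicative property of determinants: det(AB) = det(A)*det(B).
det(AB) = (-5)*(-1) = 5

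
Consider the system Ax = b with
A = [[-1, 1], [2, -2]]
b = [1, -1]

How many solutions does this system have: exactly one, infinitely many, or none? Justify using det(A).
No solution

det(A) = (-1)*(-2) - (1)*(2) = 0, so A is singular.
The column space of A is span(column 1) = span([-1, 2]).
b = [1, -1] is not a scalar multiple of column 1, so b ∉ column space and the system is inconsistent — no solution.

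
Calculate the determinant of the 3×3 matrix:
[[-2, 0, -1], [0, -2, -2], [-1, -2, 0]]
10

Expansion along first row:
det = -2·det([[-2,-2],[-2,0]]) - 0·det([[0,-2],[-1,0]]) + -1·det([[0,-2],[-1,-2]])
    = -2·(-2·0 - -2·-2) - 0·(0·0 - -2·-1) + -1·(0·-2 - -2·-1)
    = -2·-4 - 0·-2 + -1·-2
    = 8 + 0 + 2 = 10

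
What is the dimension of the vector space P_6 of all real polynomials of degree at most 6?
Dimension = 7

A polynomial of degree at most 6 can be written as a₀ + a₁x + a₂x² + … + a_6x^6, with 7 free coefficients a₀, …, a_6.
The set {1, x, x², …, x^6} is a basis: it spans P_6 (every such polynomial is a linear combination of these) and is linearly independent (a polynomial is zero iff all its coefficients are zero).
Therefore dim(P_6) = 6 + 1 = 7.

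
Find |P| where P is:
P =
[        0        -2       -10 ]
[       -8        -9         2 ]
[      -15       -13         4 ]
det(P) = 306

Expand along row 0 (cofactor expansion): det(P) = a*(e*i - f*h) - b*(d*i - f*g) + c*(d*h - e*g), where the 3×3 is [[a, b, c], [d, e, f], [g, h, i]].
Minor M_00 = (-9)*(4) - (2)*(-13) = -36 + 26 = -10.
Minor M_01 = (-8)*(4) - (2)*(-15) = -32 + 30 = -2.
Minor M_02 = (-8)*(-13) - (-9)*(-15) = 104 - 135 = -31.
det(P) = (0)*(-10) - (-2)*(-2) + (-10)*(-31) = 0 - 4 + 310 = 306.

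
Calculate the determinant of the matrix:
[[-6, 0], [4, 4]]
-24

For a 2×2 matrix [[a, b], [c, d]], det = ad - bc
det = (-6)(4) - (0)(4) = -24 - 0 = -24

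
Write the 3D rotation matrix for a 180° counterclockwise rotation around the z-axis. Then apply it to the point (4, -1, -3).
R = [[-1, 0, 0], [0, -1, 0], [0, 0, 1]]; R·(4, -1, -3) = (-4, 1, -3)

Rotation matrix for 180° around z-axis:
cos(180°) = -1, sin(180°) = 0
R = [[-1, 0, 0], [0, -1, 0], [0, 0, 1]]
Apply to (4, -1, -3): R·[4, -1, -3]ᵀ = (-4, 1, -3)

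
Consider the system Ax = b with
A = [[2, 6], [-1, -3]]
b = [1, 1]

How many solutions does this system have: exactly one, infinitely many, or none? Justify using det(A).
No solution

det(A) = (2)*(-3) - (6)*(-1) = 0, so A is singular.
The column space of A is span(column 1) = span([2, -1]).
b = [1, 1] is not a scalar multiple of column 1, so b ∉ column space and the system is inconsistent — no solution.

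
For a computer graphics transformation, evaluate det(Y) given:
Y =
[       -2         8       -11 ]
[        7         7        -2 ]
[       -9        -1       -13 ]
det(Y) = 442

Expand along row 0 (cofactor expansion): det(Y) = a*(e*i - f*h) - b*(d*i - f*g) + c*(d*h - e*g), where the 3×3 is [[a, b, c], [d, e, f], [g, h, i]].
Minor M_00 = (7)*(-13) - (-2)*(-1) = -91 - 2 = -93.
Minor M_01 = (7)*(-13) - (-2)*(-9) = -91 - 18 = -109.
Minor M_02 = (7)*(-1) - (7)*(-9) = -7 + 63 = 56.
det(Y) = (-2)*(-93) - (8)*(-109) + (-11)*(56) = 186 + 872 - 616 = 442.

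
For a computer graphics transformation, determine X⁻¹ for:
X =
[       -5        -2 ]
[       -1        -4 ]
det(X) = 18
X⁻¹ =
[     -2/9       1/9 ]
[     1/18     -5/18 ]

For a 2×2 matrix X = [[a, b], [c, d]] with det(X) ≠ 0, X⁻¹ = (1/det(X)) * [[d, -b], [-c, a]].
det(X) = (-5)*(-4) - (-2)*(-1) = 20 - 2 = 18.
X⁻¹ = (1/18) * [[-4, 2], [1, -5]].
Dividing each entry by 18 and reducing:
X⁻¹ =
[     -2/9       1/9 ]
[     1/18     -5/18 ]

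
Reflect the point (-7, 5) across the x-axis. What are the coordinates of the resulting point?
(-7, -5)

Reflection across x-axis: (-7, 5) → (-7, -5)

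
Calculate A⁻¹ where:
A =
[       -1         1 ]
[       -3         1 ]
det(A) = 2
A⁻¹ =
[      1/2      -1/2 ]
[      3/2      -1/2 ]

For a 2×2 matrix A = [[a, b], [c, d]] with det(A) ≠ 0, A⁻¹ = (1/det(A)) * [[d, -b], [-c, a]].
det(A) = (-1)*(1) - (1)*(-3) = -1 + 3 = 2.
A⁻¹ = (1/2) * [[1, -1], [3, -1]].
Dividing each entry by 2 and reducing:
A⁻¹ =
[      1/2      -1/2 ]
[      3/2      -1/2 ]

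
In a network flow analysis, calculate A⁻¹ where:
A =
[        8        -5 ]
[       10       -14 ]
det(A) = -62
A⁻¹ =
[     7/31     -5/62 ]
[     5/31     -4/31 ]

For a 2×2 matrix A = [[a, b], [c, d]] with det(A) ≠ 0, A⁻¹ = (1/det(A)) * [[d, -b], [-c, a]].
det(A) = (8)*(-14) - (-5)*(10) = -112 + 50 = -62.
A⁻¹ = (1/-62) * [[-14, 5], [-10, 8]].
Dividing each entry by -62 and reducing:
A⁻¹ =
[     7/31     -5/62 ]
[     5/31     -4/31 ]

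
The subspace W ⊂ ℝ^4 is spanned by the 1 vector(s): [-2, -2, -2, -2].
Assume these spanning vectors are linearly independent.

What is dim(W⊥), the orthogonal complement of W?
dim(W⊥) = 3

For any subspace W of ℝ^n, dim(W) + dim(W⊥) = n (the whole-space dimension).
Here the given 1 vectors are linearly independent, so dim(W) = 1.
Thus dim(W⊥) = n - dim(W) = 4 - 1 = 3.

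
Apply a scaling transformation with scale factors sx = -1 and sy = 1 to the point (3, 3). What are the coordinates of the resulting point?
(-3, 3)

Scaling matrix:
[[-1, 0], [0, 1]]
Result: (3 × -1, 3 × 1) = (-3, 3)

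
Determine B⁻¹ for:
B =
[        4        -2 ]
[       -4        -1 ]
det(B) = -12
B⁻¹ =
[     1/12      -1/6 ]
[     -1/3      -1/3 ]

For a 2×2 matrix B = [[a, b], [c, d]] with det(B) ≠ 0, B⁻¹ = (1/det(B)) * [[d, -b], [-c, a]].
det(B) = (4)*(-1) - (-2)*(-4) = -4 - 8 = -12.
B⁻¹ = (1/-12) * [[-1, 2], [4, 4]].
Dividing each entry by -12 and reducing:
B⁻¹ =
[     1/12      -1/6 ]
[     -1/3      -1/3 ]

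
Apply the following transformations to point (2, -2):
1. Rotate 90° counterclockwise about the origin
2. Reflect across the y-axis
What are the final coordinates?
(-2, 2)

Step 1: Rotate 90° → (2, 2)
Step 2: Reflect across the y-axis → (-2, 2)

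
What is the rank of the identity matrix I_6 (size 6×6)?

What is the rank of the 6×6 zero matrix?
rank(I_6) = 6, rank(0) = 0

The identity I_6 has 6 columns that are the standard basis vectors e_1, …, e_6. These are linearly independent, so all 6 columns are pivots and rank(I_6) = 6.
The 6×6 zero matrix has every entry zero, so every row is the zero row and there are no pivots; rank(0) = 0.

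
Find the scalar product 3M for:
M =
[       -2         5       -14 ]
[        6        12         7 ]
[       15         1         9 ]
3M =
[       -6        15       -42 ]
[       18        36        21 ]
[       45         3        27 ]

Scalar multiplication is elementwise: (3M)[i][j] = 3 * M[i][j].
  (3M)[0][0] = 3 * (-2) = -6
  (3M)[0][1] = 3 * (5) = 15
  (3M)[0][2] = 3 * (-14) = -42
  (3M)[1][0] = 3 * (6) = 18
  (3M)[1][1] = 3 * (12) = 36
  (3M)[1][2] = 3 * (7) = 21
  (3M)[2][0] = 3 * (15) = 45
  (3M)[2][1] = 3 * (1) = 3
  (3M)[2][2] = 3 * (9) = 27
3M =
[       -6        15       -42 ]
[       18        36        21 ]
[       45         3        27 ]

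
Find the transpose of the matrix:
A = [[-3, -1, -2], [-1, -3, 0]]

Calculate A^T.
[[-3, -1], [-1, -3], [-2, 0]]

The transpose sends entry (i,j) to (j,i); rows become columns.
Row 0 of A: [-3, -1, -2] -> column 0 of A^T.
Row 1 of A: [-1, -3, 0] -> column 1 of A^T.
A^T = [[-3, -1], [-1, -3], [-2, 0]]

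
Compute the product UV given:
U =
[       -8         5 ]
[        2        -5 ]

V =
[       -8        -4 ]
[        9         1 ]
UV =
[      109        37 ]
[      -61       -13 ]

Matrix multiplication: (UV)[i][j] = sum over k of U[i][k] * V[k][j].
  (UV)[0][0] = (-8)*(-8) + (5)*(9) = 109
  (UV)[0][1] = (-8)*(-4) + (5)*(1) = 37
  (UV)[1][0] = (2)*(-8) + (-5)*(9) = -61
  (UV)[1][1] = (2)*(-4) + (-5)*(1) = -13
UV =
[      109        37 ]
[      -61       -13 ]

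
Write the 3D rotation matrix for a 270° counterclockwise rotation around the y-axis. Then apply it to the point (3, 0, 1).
R = [[0, 0, -1], [0, 1, 0], [1, 0, 0]]; R·(3, 0, 1) = (-1, 0, 3)

Rotation matrix for 270° around y-axis:
cos(270°) = 0, sin(270°) = -1
R = [[0, 0, -1], [0, 1, 0], [1, 0, 0]]
Apply to (3, 0, 1): R·[3, 0, 1]ᵀ = (-1, 0, 3)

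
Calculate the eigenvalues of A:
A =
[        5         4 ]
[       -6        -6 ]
λ = -3, 2

Solve det(A - λI) = 0. For a 2×2 matrix the characteristic equation is λ² - (trace)λ + det = 0.
trace(A) = a + d = 5 - 6 = -1.
det(A) = a*d - b*c = (5)*(-6) - (4)*(-6) = -30 + 24 = -6.
Characteristic equation: λ² - (-1)λ + (-6) = 0.
Discriminant = (-1)² - 4*(-6) = 1 + 24 = 25.
λ = (-1 ± √25) / 2 = (-1 ± 5) / 2 = -3, 2.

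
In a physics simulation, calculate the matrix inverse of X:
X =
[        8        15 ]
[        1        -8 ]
det(X) = -79
X⁻¹ =
[     8/79     15/79 ]
[     1/79     -8/79 ]

For a 2×2 matrix X = [[a, b], [c, d]] with det(X) ≠ 0, X⁻¹ = (1/det(X)) * [[d, -b], [-c, a]].
det(X) = (8)*(-8) - (15)*(1) = -64 - 15 = -79.
X⁻¹ = (1/-79) * [[-8, -15], [-1, 8]].
Dividing each entry by -79 and reducing:
X⁻¹ =
[     8/79     15/79 ]
[     1/79     -8/79 ]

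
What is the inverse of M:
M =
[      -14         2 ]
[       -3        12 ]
det(M) = -162
M⁻¹ =
[    -2/27      1/81 ]
[    -1/54      7/81 ]

For a 2×2 matrix M = [[a, b], [c, d]] with det(M) ≠ 0, M⁻¹ = (1/det(M)) * [[d, -b], [-c, a]].
det(M) = (-14)*(12) - (2)*(-3) = -168 + 6 = -162.
M⁻¹ = (1/-162) * [[12, -2], [3, -14]].
Dividing each entry by -162 and reducing:
M⁻¹ =
[    -2/27      1/81 ]
[    -1/54      7/81 ]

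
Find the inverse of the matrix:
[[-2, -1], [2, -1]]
[[-1/4, 1/4], [-1/2, -1/2]]

For [[a,b],[c,d]], inverse = (1/det)·[[d,-b],[-c,a]]
det = -2·-1 - -1·2 = 4
Inverse = (1/4)·[[-1, 1], [-2, -2]]
        = [[-1/4, 1/4], [-1/2, -1/2]]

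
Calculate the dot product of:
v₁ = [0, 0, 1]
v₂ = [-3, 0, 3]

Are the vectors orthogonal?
3, No

The dot product is the sum of products of corresponding components.
v₁·v₂ = (0)*(-3) + (0)*(0) + (1)*(3) = 0 + 0 + 3 = 3.
Two vectors are orthogonal iff their dot product is 0; here the dot product is 3, so the vectors are not orthogonal.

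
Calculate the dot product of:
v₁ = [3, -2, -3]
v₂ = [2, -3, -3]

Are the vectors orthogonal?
21, No

The dot product is the sum of products of corresponding components.
v₁·v₂ = (3)*(2) + (-2)*(-3) + (-3)*(-3) = 6 + 6 + 9 = 21.
Two vectors are orthogonal iff their dot product is 0; here the dot product is 21, so the vectors are not orthogonal.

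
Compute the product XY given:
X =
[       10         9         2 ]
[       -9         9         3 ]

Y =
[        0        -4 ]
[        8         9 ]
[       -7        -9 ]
XY =
[       58        23 ]
[       51        90 ]

Matrix multiplication: (XY)[i][j] = sum over k of X[i][k] * Y[k][j].
  (XY)[0][0] = (10)*(0) + (9)*(8) + (2)*(-7) = 58
  (XY)[0][1] = (10)*(-4) + (9)*(9) + (2)*(-9) = 23
  (XY)[1][0] = (-9)*(0) + (9)*(8) + (3)*(-7) = 51
  (XY)[1][1] = (-9)*(-4) + (9)*(9) + (3)*(-9) = 90
XY =
[       58        23 ]
[       51        90 ]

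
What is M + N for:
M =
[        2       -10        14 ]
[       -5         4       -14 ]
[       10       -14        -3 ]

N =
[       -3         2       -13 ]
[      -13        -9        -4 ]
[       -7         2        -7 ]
M + N =
[       -1        -8         1 ]
[      -18        -5       -18 ]
[        3       -12       -10 ]

Matrix addition is elementwise: (M+N)[i][j] = M[i][j] + N[i][j].
  (M+N)[0][0] = (2) + (-3) = -1
  (M+N)[0][1] = (-10) + (2) = -8
  (M+N)[0][2] = (14) + (-13) = 1
  (M+N)[1][0] = (-5) + (-13) = -18
  (M+N)[1][1] = (4) + (-9) = -5
  (M+N)[1][2] = (-14) + (-4) = -18
  (M+N)[2][0] = (10) + (-7) = 3
  (M+N)[2][1] = (-14) + (2) = -12
  (M+N)[2][2] = (-3) + (-7) = -10
M + N =
[       -1        -8         1 ]
[      -18        -5       -18 ]
[        3       -12       -10 ]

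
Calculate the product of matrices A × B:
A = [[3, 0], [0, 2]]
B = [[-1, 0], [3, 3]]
[[-3, 0], [6, 6]]

Matrix multiplication:
C[0][0] = 3×-1 + 0×3 = -3
C[0][1] = 3×0 + 0×3 = 0
C[1][0] = 0×-1 + 2×3 = 6
C[1][1] = 0×0 + 2×3 = 6
Result: [[-3, 0], [6, 6]]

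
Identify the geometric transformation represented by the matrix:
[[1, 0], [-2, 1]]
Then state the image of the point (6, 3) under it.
vertical shear with factor -2; image of (6, 3) is (6, -9)

The matrix [[1, 0], [k, 1]] sends (x, y) to (x, -2x + y), leaving the x-coordinate fixed: a vertical shear.
The matrix [[1, 0], [-2, 1]] represents: vertical shear with factor -2.
Applying it to (6, 3): [1·6 + 0·3, -2·6 + 1·3] = (6, -9).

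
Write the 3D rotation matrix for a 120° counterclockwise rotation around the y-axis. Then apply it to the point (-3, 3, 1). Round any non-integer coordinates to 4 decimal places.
R = [[-1/2, 0, √3/2], [0, 1, 0], [-√3/2, 0, -1/2]]; R·(-3, 3, 1) = (2.3660, 3.0000, 2.0981)

Rotation matrix for 120° around y-axis:
cos(120°) = -1/2, sin(120°) = √3/2
R = [[-1/2, 0, √3/2], [0, 1, 0], [-√3/2, 0, -1/2]]
Apply to (-3, 3, 1): R·[-3, 3, 1]ᵀ = (2.3660, 3.0000, 2.0981)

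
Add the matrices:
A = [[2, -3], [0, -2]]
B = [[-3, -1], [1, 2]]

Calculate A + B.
[[-1, -4], [1, 0]]

Add corresponding elements:
(2)+(-3)=-1
(-3)+(-1)=-4
(0)+(1)=1
(-2)+(2)=0
A + B = [[-1, -4], [1, 0]]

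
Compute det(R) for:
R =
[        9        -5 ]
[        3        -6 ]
det(R) = -39

For a 2×2 matrix [[a, b], [c, d]], det = a*d - b*c.
det(R) = (9)*(-6) - (-5)*(3) = -54 + 15 = -39.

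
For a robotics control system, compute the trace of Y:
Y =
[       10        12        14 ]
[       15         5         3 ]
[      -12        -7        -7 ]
tr(Y) = 10 + 5 - 7 = 8

The trace of a square matrix is the sum of its diagonal entries.
Diagonal entries of Y: Y[0][0] = 10, Y[1][1] = 5, Y[2][2] = -7.
tr(Y) = 10 + 5 - 7 = 8.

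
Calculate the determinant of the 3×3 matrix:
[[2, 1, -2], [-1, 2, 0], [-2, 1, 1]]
-1

Expansion along first row:
det = 2·det([[2,0],[1,1]]) - 1·det([[-1,0],[-2,1]]) + -2·det([[-1,2],[-2,1]])
    = 2·(2·1 - 0·1) - 1·(-1·1 - 0·-2) + -2·(-1·1 - 2·-2)
    = 2·2 - 1·-1 + -2·3
    = 4 + 1 + -6 = -1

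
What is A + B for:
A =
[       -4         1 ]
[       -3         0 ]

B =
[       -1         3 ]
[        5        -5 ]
A + B =
[       -5         4 ]
[        2        -5 ]

Matrix addition is elementwise: (A+B)[i][j] = A[i][j] + B[i][j].
  (A+B)[0][0] = (-4) + (-1) = -5
  (A+B)[0][1] = (1) + (3) = 4
  (A+B)[1][0] = (-3) + (5) = 2
  (A+B)[1][1] = (0) + (-5) = -5
A + B =
[       -5         4 ]
[        2        -5 ]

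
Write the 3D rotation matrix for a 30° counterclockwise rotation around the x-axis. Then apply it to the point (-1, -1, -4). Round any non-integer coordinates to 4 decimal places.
R = [[1, 0, 0], [0, √3/2, -1/2], [0, 1/2, √3/2]]; R·(-1, -1, -4) = (-1.0000, 1.1340, -3.9641)

Rotation matrix for 30° around x-axis:
cos(30°) = √3/2, sin(30°) = 1/2
R = [[1, 0, 0], [0, √3/2, -1/2], [0, 1/2, √3/2]]
Apply to (-1, -1, -4): R·[-1, -1, -4]ᵀ = (-1.0000, 1.1340, -3.9641)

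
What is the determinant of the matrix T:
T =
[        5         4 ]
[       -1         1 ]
det(T) = 9

For a 2×2 matrix [[a, b], [c, d]], det = a*d - b*c.
det(T) = (5)*(1) - (4)*(-1) = 5 + 4 = 9.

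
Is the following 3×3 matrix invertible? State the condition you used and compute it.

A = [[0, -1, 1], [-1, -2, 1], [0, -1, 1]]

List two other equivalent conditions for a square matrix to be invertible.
No, not invertible; det(A) = 0 (two rows are equal, so the rows are linearly dependent). Equivalent conditions (failing for this A): rank(A) < 3; Ax = 0 has non-trivial solutions; 0 is an eigenvalue; the columns are linearly dependent.

To check invertibility, compute det(A).
In this matrix, row 0 and the last row are identical, so one row is a scalar multiple of another and the rows are linearly dependent.
A matrix with linearly dependent rows has det = 0 and is not invertible.
Equivalent failed conditions:
- rank(A) < 3.
- Ax = 0 has non-trivial solutions.
- 0 is an eigenvalue.
- The columns are linearly dependent.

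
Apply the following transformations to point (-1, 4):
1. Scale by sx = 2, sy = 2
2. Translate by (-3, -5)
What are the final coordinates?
(-5, 3)

Step 1: Scale (-1, 4) by (sx, sy) = (2, 2) → (-2, 8)
Step 2: Translate by (-3, -5) → (-5, 3)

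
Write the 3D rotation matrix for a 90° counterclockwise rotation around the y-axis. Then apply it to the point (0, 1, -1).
R = [[0, 0, 1], [0, 1, 0], [-1, 0, 0]]; R·(0, 1, -1) = (-1, 1, 0)

Rotation matrix for 90° around y-axis:
cos(90°) = 0, sin(90°) = 1
R = [[0, 0, 1], [0, 1, 0], [-1, 0, 0]]
Apply to (0, 1, -1): R·[0, 1, -1]ᵀ = (-1, 1, 0)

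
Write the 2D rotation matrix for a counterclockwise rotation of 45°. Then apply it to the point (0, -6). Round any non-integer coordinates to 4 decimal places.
R = [[√2/2, -√2/2], [√2/2, √2/2]]; R·(0, -6) = (4.2426, -4.2426)

Rotation matrix formula: R(θ) = [[cos θ, -sin θ], [sin θ, cos θ]]
For θ = 45°:
cos(45°) = √2/2
sin(45°) = √2/2
R = [[√2/2, -√2/2], [√2/2, √2/2]]
Apply to (0, -6): [√2/2·0 + (-√2/2)·-6, √2/2·0 + √2/2·-6] = (4.2426, -4.2426)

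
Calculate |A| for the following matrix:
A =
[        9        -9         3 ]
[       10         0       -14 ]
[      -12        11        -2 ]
det(A) = 24

Expand along row 0 (cofactor expansion): det(A) = a*(e*i - f*h) - b*(d*i - f*g) + c*(d*h - e*g), where the 3×3 is [[a, b, c], [d, e, f], [g, h, i]].
Minor M_00 = (0)*(-2) - (-14)*(11) = 0 + 154 = 154.
Minor M_01 = (10)*(-2) - (-14)*(-12) = -20 - 168 = -188.
Minor M_02 = (10)*(11) - (0)*(-12) = 110 - 0 = 110.
det(A) = (9)*(154) - (-9)*(-188) + (3)*(110) = 1386 - 1692 + 330 = 24.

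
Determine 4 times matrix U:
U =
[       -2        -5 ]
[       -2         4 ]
4U =
[       -8       -20 ]
[       -8        16 ]

Scalar multiplication is elementwise: (4U)[i][j] = 4 * U[i][j].
  (4U)[0][0] = 4 * (-2) = -8
  (4U)[0][1] = 4 * (-5) = -20
  (4U)[1][0] = 4 * (-2) = -8
  (4U)[1][1] = 4 * (4) = 16
4U =
[       -8       -20 ]
[       -8        16 ]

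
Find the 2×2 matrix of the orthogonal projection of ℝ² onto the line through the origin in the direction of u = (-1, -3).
[[1/10, 3/10], [3/10, 9/10]]

The orthogonal projection onto the line spanned by a nonzero vector u = (a, b) has matrix P = (u uᵀ) / (uᵀ u) = (1/(a² + b²)) · [[a², ab], [ab, b²]].
Here u = (-1, -3), so a² + b² = 1 + 9 = 10.
P = (1/10) · [[1, 3], [3, 9]] = [[1/10, 3/10], [3/10, 9/10]].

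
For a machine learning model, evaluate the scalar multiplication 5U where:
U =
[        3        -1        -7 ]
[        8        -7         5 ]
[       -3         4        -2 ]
5U =
[       15        -5       -35 ]
[       40       -35        25 ]
[      -15        20       -10 ]

Scalar multiplication is elementwise: (5U)[i][j] = 5 * U[i][j].
  (5U)[0][0] = 5 * (3) = 15
  (5U)[0][1] = 5 * (-1) = -5
  (5U)[0][2] = 5 * (-7) = -35
  (5U)[1][0] = 5 * (8) = 40
  (5U)[1][1] = 5 * (-7) = -35
  (5U)[1][2] = 5 * (5) = 25
  (5U)[2][0] = 5 * (-3) = -15
  (5U)[2][1] = 5 * (4) = 20
  (5U)[2][2] = 5 * (-2) = -10
5U =
[       15        -5       -35 ]
[       40       -35        25 ]
[      -15        20       -10 ]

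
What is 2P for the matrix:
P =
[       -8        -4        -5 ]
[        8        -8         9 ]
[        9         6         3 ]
2P =
[      -16        -8       -10 ]
[       16       -16        18 ]
[       18        12         6 ]

Scalar multiplication is elementwise: (2P)[i][j] = 2 * P[i][j].
  (2P)[0][0] = 2 * (-8) = -16
  (2P)[0][1] = 2 * (-4) = -8
  (2P)[0][2] = 2 * (-5) = -10
  (2P)[1][0] = 2 * (8) = 16
  (2P)[1][1] = 2 * (-8) = -16
  (2P)[1][2] = 2 * (9) = 18
  (2P)[2][0] = 2 * (9) = 18
  (2P)[2][1] = 2 * (6) = 12
  (2P)[2][2] = 2 * (3) = 6
2P =
[      -16        -8       -10 ]
[       16       -16        18 ]
[       18        12         6 ]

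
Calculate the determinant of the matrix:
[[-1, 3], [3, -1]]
-8

For a 2×2 matrix [[a, b], [c, d]], det = ad - bc
det = (-1)(-1) - (3)(3) = 1 - 9 = -8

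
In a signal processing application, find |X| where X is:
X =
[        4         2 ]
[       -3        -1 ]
det(X) = 2

For a 2×2 matrix [[a, b], [c, d]], det = a*d - b*c.
det(X) = (4)*(-1) - (2)*(-3) = -4 + 6 = 2.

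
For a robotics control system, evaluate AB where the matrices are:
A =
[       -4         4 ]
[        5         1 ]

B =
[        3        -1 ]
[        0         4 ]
AB =
[      -12        20 ]
[       15        -1 ]

Matrix multiplication: (AB)[i][j] = sum over k of A[i][k] * B[k][j].
  (AB)[0][0] = (-4)*(3) + (4)*(0) = -12
  (AB)[0][1] = (-4)*(-1) + (4)*(4) = 20
  (AB)[1][0] = (5)*(3) + (1)*(0) = 15
  (AB)[1][1] = (5)*(-1) + (1)*(4) = -1
AB =
[      -12        20 ]
[       15        -1 ]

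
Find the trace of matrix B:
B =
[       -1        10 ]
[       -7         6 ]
tr(B) = -1 + 6 = 5

The trace of a square matrix is the sum of its diagonal entries.
Diagonal entries of B: B[0][0] = -1, B[1][1] = 6.
tr(B) = -1 + 6 = 5.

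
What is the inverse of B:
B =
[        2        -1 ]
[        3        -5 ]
det(B) = -7
B⁻¹ =
[      5/7      -1/7 ]
[      3/7      -2/7 ]

For a 2×2 matrix B = [[a, b], [c, d]] with det(B) ≠ 0, B⁻¹ = (1/det(B)) * [[d, -b], [-c, a]].
det(B) = (2)*(-5) - (-1)*(3) = -10 + 3 = -7.
B⁻¹ = (1/-7) * [[-5, 1], [-3, 2]].
Dividing each entry by -7 and reducing:
B⁻¹ =
[      5/7      -1/7 ]
[      3/7      -2/7 ]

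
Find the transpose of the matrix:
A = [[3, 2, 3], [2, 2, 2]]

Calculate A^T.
[[3, 2], [2, 2], [3, 2]]

The transpose sends entry (i,j) to (j,i); rows become columns.
Row 0 of A: [3, 2, 3] -> column 0 of A^T.
Row 1 of A: [2, 2, 2] -> column 1 of A^T.
A^T = [[3, 2], [2, 2], [3, 2]]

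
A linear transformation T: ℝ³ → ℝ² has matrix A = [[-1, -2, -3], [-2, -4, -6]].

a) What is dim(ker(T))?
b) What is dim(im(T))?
dim(ker) = 2, dim(im) = 1

Observe that row 2 = 2 × row 1 (so the rows are linearly dependent).
Thus rank(A) = 1 (only one linearly independent row).
dim(im(T)) = rank(A) = 1.
By the rank-nullity theorem applied to T: ℝ³ → ℝ², rank(A) + nullity(A) = 3 (the domain dimension), so dim(ker(T)) = 3 - 1 = 2.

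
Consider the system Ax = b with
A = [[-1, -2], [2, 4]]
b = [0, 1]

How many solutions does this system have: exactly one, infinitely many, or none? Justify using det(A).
No solution

det(A) = (-1)*(4) - (-2)*(2) = 0, so A is singular.
The column space of A is span(column 1) = span([-1, 2]).
b = [0, 1] is not a scalar multiple of column 1, so b ∉ column space and the system is inconsistent — no solution.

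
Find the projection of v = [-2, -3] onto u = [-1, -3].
[-11/10, -33/10]

The projection of v onto u is proj_u(v) = ((v·u) / (u·u)) · u.
v·u = (-2)*(-1) + (-3)*(-3) = 11.
u·u = (-1)*(-1) + (-3)*(-3) = 10.
coefficient = 11 / 10 = 11/10.
proj_u(v) = 11/10 · [-1, -3] = [-11/10, -33/10].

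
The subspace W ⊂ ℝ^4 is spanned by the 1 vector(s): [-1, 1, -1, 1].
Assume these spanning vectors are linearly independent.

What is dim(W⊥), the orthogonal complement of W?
dim(W⊥) = 3

For any subspace W of ℝ^n, dim(W) + dim(W⊥) = n (the whole-space dimension).
Here the given 1 vectors are linearly independent, so dim(W) = 1.
Thus dim(W⊥) = n - dim(W) = 4 - 1 = 3.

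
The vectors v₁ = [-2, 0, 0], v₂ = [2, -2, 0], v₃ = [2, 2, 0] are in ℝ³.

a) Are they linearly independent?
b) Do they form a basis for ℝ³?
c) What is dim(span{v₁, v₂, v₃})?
Not independent, not a basis, dim(span) = 2

Check whether v₃ can be written as a linear combination of v₁ and v₂.
v₃ = (-2)·v₁ + (-1)·v₂ = [2, 2, 0], so the three vectors are linearly dependent.
Thus they do not form a basis for ℝ³, and dim(span{v₁, v₂, v₃}) = 2 (spanned by v₁ and v₂).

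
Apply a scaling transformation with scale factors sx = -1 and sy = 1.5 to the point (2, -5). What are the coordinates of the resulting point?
(-2, -7.5)

Scaling matrix:
[[-1, 0], [0, 1.50]]
Result: (2 × -1, -5 × 1.5) = (-2, -7.5)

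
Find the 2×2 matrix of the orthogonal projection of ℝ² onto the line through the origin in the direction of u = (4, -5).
[[16/41, -20/41], [-20/41, 25/41]]

The orthogonal projection onto the line spanned by a nonzero vector u = (a, b) has matrix P = (u uᵀ) / (uᵀ u) = (1/(a² + b²)) · [[a², ab], [ab, b²]].
Here u = (4, -5), so a² + b² = 16 + 25 = 41.
P = (1/41) · [[16, -20], [-20, 25]] = [[16/41, -20/41], [-20/41, 25/41]].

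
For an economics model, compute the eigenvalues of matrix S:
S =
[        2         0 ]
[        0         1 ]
λ = 1, 2

Solve det(S - λI) = 0. For a 2×2 matrix the characteristic equation is λ² - (trace)λ + det = 0.
trace(S) = a + d = 2 + 1 = 3.
det(S) = a*d - b*c = (2)*(1) - (0)*(0) = 2 - 0 = 2.
Characteristic equation: λ² - (3)λ + (2) = 0.
Discriminant = (3)² - 4*(2) = 9 - 8 = 1.
λ = (3 ± √1) / 2 = (3 ± 1) / 2 = 1, 2.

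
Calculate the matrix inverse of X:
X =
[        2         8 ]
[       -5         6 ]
det(X) = 52
X⁻¹ =
[     3/26     -2/13 ]
[     5/52      1/26 ]

For a 2×2 matrix X = [[a, b], [c, d]] with det(X) ≠ 0, X⁻¹ = (1/det(X)) * [[d, -b], [-c, a]].
det(X) = (2)*(6) - (8)*(-5) = 12 + 40 = 52.
X⁻¹ = (1/52) * [[6, -8], [5, 2]].
Dividing each entry by 52 and reducing:
X⁻¹ =
[     3/26     -2/13 ]
[     5/52      1/26 ]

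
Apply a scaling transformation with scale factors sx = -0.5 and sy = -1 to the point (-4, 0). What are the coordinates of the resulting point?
(2.0, 0)

Scaling matrix:
[[-0.50, 0], [0, -1]]
Result: (-4 × -0.5, 0 × -1) = (2.0, 0)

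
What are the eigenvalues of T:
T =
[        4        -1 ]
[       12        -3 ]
λ = 0, 1

Solve det(T - λI) = 0. For a 2×2 matrix the characteristic equation is λ² - (trace)λ + det = 0.
trace(T) = a + d = 4 - 3 = 1.
det(T) = a*d - b*c = (4)*(-3) - (-1)*(12) = -12 + 12 = 0.
Characteristic equation: λ² - (1)λ + (0) = 0.
Discriminant = (1)² - 4*(0) = 1 - 0 = 1.
λ = (1 ± √1) / 2 = (1 ± 1) / 2 = 0, 1.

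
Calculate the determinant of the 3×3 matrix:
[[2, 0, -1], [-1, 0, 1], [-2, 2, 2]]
-2

Expansion along first row:
det = 2·det([[0,1],[2,2]]) - 0·det([[-1,1],[-2,2]]) + -1·det([[-1,0],[-2,2]])
    = 2·(0·2 - 1·2) - 0·(-1·2 - 1·-2) + -1·(-1·2 - 0·-2)
    = 2·-2 - 0·0 + -1·-2
    = -4 + 0 + 2 = -2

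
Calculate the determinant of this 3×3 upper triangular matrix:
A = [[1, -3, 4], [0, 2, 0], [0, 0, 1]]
2

The determinant of a triangular matrix is the product of its diagonal entries (the off-diagonal entries above the diagonal do not affect it).
det(A) = (1) * (2) * (1) = 2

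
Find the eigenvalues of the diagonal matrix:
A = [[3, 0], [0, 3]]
λ₁ = 3, λ₂ = 3

The characteristic polynomial of A is det(A - λI) = (3 - λ)(3 - λ) = 0.
The roots are λ = 3 and λ = 3, so the eigenvalues are the diagonal entries.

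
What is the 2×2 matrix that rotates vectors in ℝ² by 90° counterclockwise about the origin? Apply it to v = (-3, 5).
R = [[0, -1], [1, 0]]; R·v = (-5, -3)

A counterclockwise rotation by angle θ in ℝ² has matrix R(θ) = [[cos θ, -sin θ], [sin θ, cos θ]].
For θ = 90°: cos θ = 0, sin θ = 1.
R(90°) = [[0, -1], [1, 0]].
R·v = [0·-3 + (-1)·5, 1·-3 + 0·5] = (-5, -3).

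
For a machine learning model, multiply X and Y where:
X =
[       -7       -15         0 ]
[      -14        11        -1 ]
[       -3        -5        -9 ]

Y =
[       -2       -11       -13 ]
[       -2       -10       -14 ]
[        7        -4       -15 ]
XY =
[       44       227       301 ]
[       -1        48        43 ]
[      -47       119       244 ]

Matrix multiplication: (XY)[i][j] = sum over k of X[i][k] * Y[k][j].
  (XY)[0][0] = (-7)*(-2) + (-15)*(-2) + (0)*(7) = 44
  (XY)[0][1] = (-7)*(-11) + (-15)*(-10) + (0)*(-4) = 227
  (XY)[0][2] = (-7)*(-13) + (-15)*(-14) + (0)*(-15) = 301
  (XY)[1][0] = (-14)*(-2) + (11)*(-2) + (-1)*(7) = -1
  (XY)[1][1] = (-14)*(-11) + (11)*(-10) + (-1)*(-4) = 48
  (XY)[1][2] = (-14)*(-13) + (11)*(-14) + (-1)*(-15) = 43
  (XY)[2][0] = (-3)*(-2) + (-5)*(-2) + (-9)*(7) = -47
  (XY)[2][1] = (-3)*(-11) + (-5)*(-10) + (-9)*(-4) = 119
  (XY)[2][2] = (-3)*(-13) + (-5)*(-14) + (-9)*(-15) = 244
XY =
[       44       227       301 ]
[       -1        48        43 ]
[      -47       119       244 ]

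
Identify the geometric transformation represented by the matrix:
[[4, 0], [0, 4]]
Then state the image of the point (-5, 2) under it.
uniform scaling by factor 4; image of (-5, 2) is (-20, 8)

This is a diagonal matrix with equal entries 4, so it scales both axes by the same factor 4.
The matrix [[4, 0], [0, 4]] represents: uniform scaling by factor 4.
Applying it to (-5, 2): [4·-5 + 0·2, 0·-5 + 4·2] = (-20, 8).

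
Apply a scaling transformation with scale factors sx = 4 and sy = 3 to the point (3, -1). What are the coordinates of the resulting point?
(12, -3)

Scaling matrix:
[[4, 0], [0, 3]]
Result: (3 × 4, -1 × 3) = (12, -3)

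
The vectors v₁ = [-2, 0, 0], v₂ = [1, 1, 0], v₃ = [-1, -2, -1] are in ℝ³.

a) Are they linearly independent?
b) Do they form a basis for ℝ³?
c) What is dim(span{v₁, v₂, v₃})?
Yes independent, yes basis, dim = 3

Stack v₁, v₂, v₃ as rows of a 3×3 matrix.
[[-2, 0, 0]; [1, 1, 0]; [-1, -2, -1]] is already lower triangular with nonzero diagonal entries (-2, 1, -1), so its determinant is the product of the diagonal entries, det = (-2)·(1)·(-1) = 2 ≠ 0, and the rows are linearly independent.
Three linearly independent vectors in ℝ³ form a basis for ℝ³, so dim(span{v₁,v₂,v₃}) = 3.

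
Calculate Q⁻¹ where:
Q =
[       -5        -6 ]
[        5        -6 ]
det(Q) = 60
Q⁻¹ =
[    -1/10      1/10 ]
[    -1/12     -1/12 ]

For a 2×2 matrix Q = [[a, b], [c, d]] with det(Q) ≠ 0, Q⁻¹ = (1/det(Q)) * [[d, -b], [-c, a]].
det(Q) = (-5)*(-6) - (-6)*(5) = 30 + 30 = 60.
Q⁻¹ = (1/60) * [[-6, 6], [-5, -5]].
Dividing each entry by 60 and reducing:
Q⁻¹ =
[    -1/10      1/10 ]
[    -1/12     -1/12 ]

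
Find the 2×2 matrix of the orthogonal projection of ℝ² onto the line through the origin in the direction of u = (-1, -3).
[[1/10, 3/10], [3/10, 9/10]]

The orthogonal projection onto the line spanned by a nonzero vector u = (a, b) has matrix P = (u uᵀ) / (uᵀ u) = (1/(a² + b²)) · [[a², ab], [ab, b²]].
Here u = (-1, -3), so a² + b² = 1 + 9 = 10.
P = (1/10) · [[1, 3], [3, 9]] = [[1/10, 3/10], [3/10, 9/10]].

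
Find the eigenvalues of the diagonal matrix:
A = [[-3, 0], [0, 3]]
λ₁ = -3, λ₂ = 3

The characteristic polynomial of A is det(A - λI) = (-3 - λ)(3 - λ) = 0.
The roots are λ = -3 and λ = 3, so the eigenvalues are the diagonal entries.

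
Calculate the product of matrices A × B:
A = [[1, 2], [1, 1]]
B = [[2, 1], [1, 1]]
[[4, 3], [3, 2]]

Matrix multiplication:
C[0][0] = 1×2 + 2×1 = 4
C[0][1] = 1×1 + 2×1 = 3
C[1][0] = 1×2 + 1×1 = 3
C[1][1] = 1×1 + 1×1 = 2
Result: [[4, 3], [3, 2]]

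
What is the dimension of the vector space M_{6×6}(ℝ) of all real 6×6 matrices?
Dimension = 36

A real 6×6 matrix is determined by its 6·6 = 36 independent entries.
A standard basis is {E_ij : 1 ≤ i ≤ 6, 1 ≤ j ≤ 6}, where E_ij has a 1 in position (i, j) and 0 elsewhere — there are 36 such matrices, and they are linearly independent and span M_{6×6}(ℝ).
Therefore dim(M_{6×6}(ℝ)) = 36.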